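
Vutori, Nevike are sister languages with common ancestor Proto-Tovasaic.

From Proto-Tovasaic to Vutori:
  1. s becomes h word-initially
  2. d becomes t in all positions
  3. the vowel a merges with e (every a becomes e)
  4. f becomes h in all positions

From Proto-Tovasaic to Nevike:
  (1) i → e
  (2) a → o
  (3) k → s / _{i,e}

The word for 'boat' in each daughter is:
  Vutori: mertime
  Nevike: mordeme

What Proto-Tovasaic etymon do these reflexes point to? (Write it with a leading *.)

Position 2: Vutori has e, Nevike has o. Taking the neighbouring segments as reconstructed: Vutori e could go back to *a or *e; Nevike o could go back to *a or *o — the one source consistent with every daughter is *a.
Position 4: Vutori has t, Nevike has d. Nevike preserves d here (none of its changes turn any other segment into d), so the proto-segment is *d.
Continuing position by position gives *mardime; check it forward:
Vutori: *mardime > martime > mertime  (by unconditioned shift, vowel merger)
Nevike: *mardime > mardeme > mordeme  (by vowel merger, vowel merger)
No other proto-form is consistent with every reflex, so the reconstruction is *mardime.

*mardime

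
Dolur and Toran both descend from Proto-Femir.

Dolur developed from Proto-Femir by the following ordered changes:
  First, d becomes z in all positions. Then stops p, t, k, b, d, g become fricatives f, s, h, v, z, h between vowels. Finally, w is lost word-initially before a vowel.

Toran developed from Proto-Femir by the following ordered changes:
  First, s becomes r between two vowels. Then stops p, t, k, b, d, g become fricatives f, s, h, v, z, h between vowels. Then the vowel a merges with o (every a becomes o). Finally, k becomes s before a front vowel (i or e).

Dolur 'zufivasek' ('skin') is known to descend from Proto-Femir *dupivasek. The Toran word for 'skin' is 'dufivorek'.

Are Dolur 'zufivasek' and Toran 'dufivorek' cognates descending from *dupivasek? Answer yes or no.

yes

Derive the expected Toran reflex of *dupivasek:
Toran: start from *dupivasek.
  rule 1 (rhotacism): dupivasek → dupivarek
  rule 2 (intervocalic lenition): dupivarek → dufivarek
  rule 3 (vowel merger): dufivarek → dufivorek
  rule 4: no change — dufivorek
  ⇒ Toran dufivorek
Toran 'dufivorek' matches the regular reflex exactly, so the pair is cognate.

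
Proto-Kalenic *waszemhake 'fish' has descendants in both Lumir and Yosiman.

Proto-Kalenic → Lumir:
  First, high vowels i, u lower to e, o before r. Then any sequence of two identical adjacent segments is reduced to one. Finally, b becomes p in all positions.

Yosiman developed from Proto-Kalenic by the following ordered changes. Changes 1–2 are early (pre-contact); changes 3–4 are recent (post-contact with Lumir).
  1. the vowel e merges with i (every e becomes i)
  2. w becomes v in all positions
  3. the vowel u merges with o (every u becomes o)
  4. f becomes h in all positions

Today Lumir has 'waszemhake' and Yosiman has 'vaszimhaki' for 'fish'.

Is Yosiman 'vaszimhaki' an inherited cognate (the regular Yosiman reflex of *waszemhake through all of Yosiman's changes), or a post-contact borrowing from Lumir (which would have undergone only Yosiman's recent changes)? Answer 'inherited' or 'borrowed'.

If inherited, *waszemhake would pass through all of Yosiman's changes:
Yosiman: *waszemhake
  waszemhake → waszimhaki   [vowel merger]
  waszimhaki → vaszimhaki   [unconditioned shift]
  vaszimhaki (rule 3 does not apply)
  vaszimhaki (rule 4 does not apply)
  giving Yosiman vaszimhaki.
If borrowed from Lumir 'waszemhake' after the early changes, it would undergo only the recent ones:
  rule 3 (vowel merger): no change (waszemhake)
  rule 4 (unconditioned shift): no change (waszemhake)
  ⇒ as a loan: waszemhake
Yosiman 'vaszimhaki' matches the inherited outcome exactly, so it is an inherited cognate, not a loan.

inherited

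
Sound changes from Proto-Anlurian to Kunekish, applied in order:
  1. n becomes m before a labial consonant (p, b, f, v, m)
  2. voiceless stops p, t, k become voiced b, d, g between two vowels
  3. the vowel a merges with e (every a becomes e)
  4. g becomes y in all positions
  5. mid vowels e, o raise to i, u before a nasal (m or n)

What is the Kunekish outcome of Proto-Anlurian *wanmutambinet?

Kunekish: *wanmutambinet > wammutambinet > wammudambinet > wemmudembinet > wimmudimbinet  (by nasal place assimilation, intervocalic voicing, vowel merger, pre-nasal raising)

wimmudimbinet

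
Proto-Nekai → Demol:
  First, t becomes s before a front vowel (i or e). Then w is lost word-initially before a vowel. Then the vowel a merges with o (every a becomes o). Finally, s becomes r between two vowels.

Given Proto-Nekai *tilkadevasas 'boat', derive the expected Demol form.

Demol: start from *tilkadevasas.
  rule 1 (palatalisation): tilkadevasas → silkadevasas
  rule 2: no change — silkadevasas
  rule 3 (vowel merger): silkadevasas → silkodevosos
  rule 4 (rhotacism): silkodevosos → silkodevoros
  ⇒ Demol silkodevoros

silkodevoros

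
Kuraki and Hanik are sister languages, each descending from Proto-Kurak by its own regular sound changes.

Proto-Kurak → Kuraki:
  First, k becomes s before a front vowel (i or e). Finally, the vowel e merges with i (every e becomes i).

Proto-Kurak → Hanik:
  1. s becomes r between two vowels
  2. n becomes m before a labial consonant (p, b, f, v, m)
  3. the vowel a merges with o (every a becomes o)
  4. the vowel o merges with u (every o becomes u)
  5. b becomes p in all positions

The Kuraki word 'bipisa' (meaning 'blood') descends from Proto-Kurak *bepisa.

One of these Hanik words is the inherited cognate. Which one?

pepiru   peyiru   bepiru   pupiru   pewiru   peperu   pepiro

Hanik: start from *bepisa.
  rule 1 (rhotacism): bepisa → bepira
  rule 2: no change — bepira
  rule 3 (vowel merger): bepira → bepiro
  rule 4 (vowel merger): bepiro → bepiru
  rule 5 (unconditioned shift): bepiru → pepiru
  ⇒ Hanik pepiru

pepiru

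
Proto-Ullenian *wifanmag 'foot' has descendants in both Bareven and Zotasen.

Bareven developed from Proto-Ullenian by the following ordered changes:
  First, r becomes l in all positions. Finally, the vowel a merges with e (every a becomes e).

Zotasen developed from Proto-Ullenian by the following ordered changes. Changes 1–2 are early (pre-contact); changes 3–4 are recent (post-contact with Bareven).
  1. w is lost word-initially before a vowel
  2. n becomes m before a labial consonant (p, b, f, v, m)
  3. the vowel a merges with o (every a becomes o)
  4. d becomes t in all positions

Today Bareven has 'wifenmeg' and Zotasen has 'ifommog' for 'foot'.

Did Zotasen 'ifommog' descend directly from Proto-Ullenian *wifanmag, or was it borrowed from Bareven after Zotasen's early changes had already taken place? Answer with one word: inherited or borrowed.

inherited

If inherited, *wifanmag would pass through all of Zotasen's changes:
Zotasen: start from *wifanmag.
  rule 1 (glide loss): wifanmag → ifanmag
  rule 2 (nasal place assimilation): ifanmag → ifammag
  rule 3 (vowel merger): ifammag → ifommog
  rule 4: no change — ifommog
  ⇒ Zotasen ifommog
If borrowed from Bareven 'wifenmeg' after the early changes, it would undergo only the recent ones:
  rule 3 (vowel merger): no change (wifenmeg)
  rule 4 (unconditioned shift): no change (wifenmeg)
  ⇒ as a loan: wifenmeg
Zotasen 'ifommog' matches the inherited outcome exactly, so it is an inherited cognate, not a loan.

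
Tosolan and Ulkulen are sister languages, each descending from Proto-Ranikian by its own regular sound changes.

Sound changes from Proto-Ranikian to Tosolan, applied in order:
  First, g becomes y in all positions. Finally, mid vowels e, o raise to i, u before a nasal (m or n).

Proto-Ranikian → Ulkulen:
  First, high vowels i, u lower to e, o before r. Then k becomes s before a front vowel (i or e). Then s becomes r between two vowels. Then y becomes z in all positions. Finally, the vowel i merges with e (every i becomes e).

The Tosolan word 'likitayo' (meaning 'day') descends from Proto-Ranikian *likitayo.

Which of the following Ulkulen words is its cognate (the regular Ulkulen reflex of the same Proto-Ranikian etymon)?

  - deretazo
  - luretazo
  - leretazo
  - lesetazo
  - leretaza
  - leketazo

Ulkulen: *likitayo
  likitayo (rule 1 does not apply)
  likitayo → lisitayo   [palatalisation]
  lisitayo → liritayo   [rhotacism]
  liritayo → liritazo   [unconditioned shift]
  liritazo → leretazo   [vowel merger]
  giving Ulkulen leretazo.
Among the options, 'leretazo' alone shows every Ulkulen change applied in order.

leretazo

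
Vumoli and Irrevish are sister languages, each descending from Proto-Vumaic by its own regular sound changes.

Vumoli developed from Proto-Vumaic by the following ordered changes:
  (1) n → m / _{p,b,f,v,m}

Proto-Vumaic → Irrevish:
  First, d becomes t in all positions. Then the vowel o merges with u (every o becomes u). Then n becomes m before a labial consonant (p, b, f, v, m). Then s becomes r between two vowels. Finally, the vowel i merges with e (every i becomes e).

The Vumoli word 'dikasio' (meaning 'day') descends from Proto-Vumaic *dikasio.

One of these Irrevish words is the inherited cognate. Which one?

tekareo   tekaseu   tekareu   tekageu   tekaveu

Irrevish: *dikasio > tikasio > tikasiu > tikariu > tekareu  (by unconditioned shift, vowel merger, rhotacism, vowel merger)
The other candidates each miss or misapply at least one Irrevish change.

tekareu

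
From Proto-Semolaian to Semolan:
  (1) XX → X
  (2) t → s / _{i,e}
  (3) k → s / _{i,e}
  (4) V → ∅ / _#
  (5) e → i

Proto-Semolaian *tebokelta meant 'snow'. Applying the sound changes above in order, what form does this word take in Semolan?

sibosilt

Semolan: start from *tebokelta.
  rule 1: no change — tebokelta
  rule 2 (palatalisation): tebokelta → sebokelta
  rule 3 (palatalisation): sebokelta → seboselta
  rule 4 (apocope): seboselta → seboselt
  rule 5 (vowel merger): seboselt → sibosilt
  ⇒ Semolan sibosilt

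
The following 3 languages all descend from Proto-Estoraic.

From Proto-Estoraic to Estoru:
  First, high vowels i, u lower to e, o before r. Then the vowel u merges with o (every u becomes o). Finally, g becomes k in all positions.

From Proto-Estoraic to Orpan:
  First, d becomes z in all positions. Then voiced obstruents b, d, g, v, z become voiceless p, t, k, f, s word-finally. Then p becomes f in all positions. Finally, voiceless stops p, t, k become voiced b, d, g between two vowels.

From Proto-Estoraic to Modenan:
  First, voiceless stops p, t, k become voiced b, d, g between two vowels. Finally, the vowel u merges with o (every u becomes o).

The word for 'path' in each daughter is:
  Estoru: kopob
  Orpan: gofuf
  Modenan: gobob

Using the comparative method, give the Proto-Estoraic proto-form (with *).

*gopub

Position 1: Estoru has k, Orpan has g, Modenan has g. Taking the neighbouring segments as reconstructed: Estoru k could go back to *k or *g; Orpan g can only go back to *g; Modenan g can only go back to *g — the one source consistent with every daughter is *g.
Position 5: Estoru has b, Orpan has f, Modenan has b. Estoru preserves b here (none of its changes turn any other segment into b), so the proto-segment is *b.
Continuing position by position gives *gopub; check it forward:
Estoru: *gopub > gopob > kopob  (by vowel merger, unconditioned shift)
Orpan: *gopub
  gopub (rule 1 does not apply)
  gopub → gopup   [final devoicing]
  gopup → gofuf   [unconditioned shift]
  gofuf (rule 4 does not apply)
  giving Orpan gofuf.
Modenan: *gopub
  gopub → gobub   [intervocalic voicing]
  gobub → gobob   [vowel merger]
  giving Modenan gobob.
Only *gopub yields all of Estoru kopob, Orpan gofuf, Modenan gobob.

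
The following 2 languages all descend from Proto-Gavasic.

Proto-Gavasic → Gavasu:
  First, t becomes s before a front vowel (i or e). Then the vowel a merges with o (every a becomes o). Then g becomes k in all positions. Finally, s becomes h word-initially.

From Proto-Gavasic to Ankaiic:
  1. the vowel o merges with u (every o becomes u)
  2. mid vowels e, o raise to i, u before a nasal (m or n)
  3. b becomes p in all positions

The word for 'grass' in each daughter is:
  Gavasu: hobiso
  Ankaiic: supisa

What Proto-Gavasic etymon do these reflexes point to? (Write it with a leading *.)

Position 1: Gavasu has h, Ankaiic has s. Ankaiic preserves s here (none of its changes turn any other segment into s), so the proto-segment is *s.
Position 2: Gavasu has o, Ankaiic has u. Taking the neighbouring segments as reconstructed: Gavasu o could go back to *a or *o; Ankaiic u could go back to *o or *u — the one source consistent with every daughter is *o.
Position 3: Gavasu has b, Ankaiic has p. Gavasu preserves b here (none of its changes turn any other segment into b), so the proto-segment is *b.
Continuing position by position gives *sobisa; check it forward:
Gavasu: start from *sobisa.
  rule 1: no change — sobisa
  rule 2 (vowel merger): sobisa → sobiso
  rule 3: no change — sobiso
  rule 4 (debuccalisation): sobiso → hobiso
  ⇒ Gavasu hobiso
Ankaiic: *sobisa
  sobisa → subisa   [vowel merger]
  subisa (rule 2 does not apply)
  subisa → supisa   [unconditioned shift]
  giving Ankaiic supisa.
No other proto-form is consistent with every reflex, so the reconstruction is *sobisa.

*sobisa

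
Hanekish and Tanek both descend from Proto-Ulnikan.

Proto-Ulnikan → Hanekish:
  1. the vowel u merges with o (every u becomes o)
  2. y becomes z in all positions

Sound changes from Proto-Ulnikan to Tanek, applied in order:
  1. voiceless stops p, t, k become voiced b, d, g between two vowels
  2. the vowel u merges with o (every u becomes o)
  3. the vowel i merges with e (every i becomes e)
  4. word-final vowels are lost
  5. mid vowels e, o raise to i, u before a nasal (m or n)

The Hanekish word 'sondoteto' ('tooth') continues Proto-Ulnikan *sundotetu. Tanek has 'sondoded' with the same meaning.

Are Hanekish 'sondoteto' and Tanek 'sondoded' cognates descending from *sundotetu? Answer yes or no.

no

Derive the expected Tanek reflex of *sundotetu:
Tanek: start from *sundotetu.
  rule 1 (intervocalic voicing): sundotetu → sundodedu
  rule 2 (vowel merger): sundodedu → sondodedo
  rule 3: no change — sondodedo
  rule 4 (apocope): sondodedo → sondoded
  rule 5 (pre-nasal raising): sondoded → sundoded
  ⇒ Tanek sundoded
The regular Tanek reflex would be 'sundoded', but the attested form is 'sondoded'. The correspondence is irregular, so they are not cognates (the Tanek form has a different source).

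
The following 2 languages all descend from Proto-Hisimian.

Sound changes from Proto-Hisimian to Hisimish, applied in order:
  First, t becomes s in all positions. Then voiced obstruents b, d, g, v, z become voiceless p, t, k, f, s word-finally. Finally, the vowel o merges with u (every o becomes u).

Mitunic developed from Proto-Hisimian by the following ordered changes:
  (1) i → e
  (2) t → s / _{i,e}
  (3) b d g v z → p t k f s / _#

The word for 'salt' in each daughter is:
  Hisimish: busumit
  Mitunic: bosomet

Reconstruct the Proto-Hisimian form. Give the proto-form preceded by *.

*bosomid

Position 2: Hisimish has u, Mitunic has o. Mitunic preserves o here (none of its changes turn any other segment into o), so the proto-segment is *o.
Position 7: Hisimish has t, Mitunic has t. In Hisimish, t can only continue *d, so the proto-segment is *d.
Verify the candidate proto-form against each daughter:
Hisimish: *bosomid > bosomit > busumit  (by final devoicing, vowel merger)
Mitunic: *bosomid > bosomed > bosomet  (by vowel merger, final devoicing)
Only *bosomid yields all of Hisimish busumit, Mitunic bosomet.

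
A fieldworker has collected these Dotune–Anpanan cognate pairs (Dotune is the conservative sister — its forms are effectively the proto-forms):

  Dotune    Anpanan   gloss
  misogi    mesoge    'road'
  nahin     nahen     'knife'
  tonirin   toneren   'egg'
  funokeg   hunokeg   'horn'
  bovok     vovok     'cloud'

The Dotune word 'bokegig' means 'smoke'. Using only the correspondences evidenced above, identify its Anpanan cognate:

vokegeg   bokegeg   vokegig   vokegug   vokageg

vokegeg

bovok ~ vovok — Dotune b corresponds to Anpanan v word-initially before a back vowel.
misogi ~ mesoge — Dotune i corresponds to Anpanan e after a consonant, before a consonant other than r, m, n, p, b, f, v.
Applying these to Dotune 'bokegig':
  bokegig → vokegig   (b→v word-initially before a back vowel)
  vokegig → vokegeg   (i→e after a consonant, before a consonant other than r, m, n, p, b, f, v)
So the Anpanan cognate is 'vokegeg'.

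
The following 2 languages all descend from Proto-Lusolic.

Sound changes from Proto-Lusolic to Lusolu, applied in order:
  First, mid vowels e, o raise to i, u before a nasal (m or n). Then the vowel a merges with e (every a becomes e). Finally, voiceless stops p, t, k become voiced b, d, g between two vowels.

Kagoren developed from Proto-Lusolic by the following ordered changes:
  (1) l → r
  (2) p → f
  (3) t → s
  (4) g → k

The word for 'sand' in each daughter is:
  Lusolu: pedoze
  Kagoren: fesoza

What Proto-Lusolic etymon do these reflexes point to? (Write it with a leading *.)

Position 3: Lusolu has d, Kagoren has s. Taking the neighbouring segments as reconstructed: Lusolu d could go back to *t or *d; Kagoren s could go back to *t or *s — the one source consistent with every daughter is *t.
Position 1: Lusolu has p, Kagoren has f. Lusolu preserves p here (none of its changes turn any other segment into p), so the proto-segment is *p.
This points to *petoza. Verify forward in each daughter:
Lusolu: *petoza > petoze > pedoze  (by vowel merger, intervocalic voicing)
Kagoren: start from *petoza.
  rule 1: no change — petoza
  rule 2 (unconditioned shift): petoza → fetoza
  rule 3 (unconditioned shift): fetoza → fesoza
  rule 4: no change — fesoza
  ⇒ Kagoren fesoza
No other proto-form is consistent with every reflex, so the reconstruction is *petoza.

*petoza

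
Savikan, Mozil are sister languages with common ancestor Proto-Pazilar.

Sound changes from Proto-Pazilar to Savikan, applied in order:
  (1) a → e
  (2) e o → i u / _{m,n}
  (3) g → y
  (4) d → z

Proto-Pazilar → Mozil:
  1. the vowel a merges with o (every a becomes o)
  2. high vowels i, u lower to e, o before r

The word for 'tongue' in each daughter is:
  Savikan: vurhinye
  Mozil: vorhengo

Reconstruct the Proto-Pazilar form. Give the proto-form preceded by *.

*vurhenga

Position 5: Savikan has i, Mozil has e. Taking the neighbouring segments as reconstructed: Savikan i could go back to *a or *e or *i; Mozil e can only go back to *e — the one source consistent with every daughter is *e.
Position 8: Savikan has e, Mozil has o. Taking the neighbouring segments as reconstructed: Savikan e could go back to *a or *e; Mozil o could go back to *a or *o — the one source consistent with every daughter is *a.
Position 2: Savikan has u, Mozil has o. Taking the neighbouring segments as reconstructed: Savikan u can only go back to *u; Mozil o could go back to *a or *o or *u — the one source consistent with every daughter is *u.
Verify the candidate proto-form against each daughter:
Savikan: *vurhenga > vurhenge > vurhinge > vurhinye  (by vowel merger, pre-nasal raising, unconditioned shift)
Mozil: *vurhenga > vurhengo > vorhengo  (by vowel merger, pre-rhotic lowering)
*vurhenga is the unique common source.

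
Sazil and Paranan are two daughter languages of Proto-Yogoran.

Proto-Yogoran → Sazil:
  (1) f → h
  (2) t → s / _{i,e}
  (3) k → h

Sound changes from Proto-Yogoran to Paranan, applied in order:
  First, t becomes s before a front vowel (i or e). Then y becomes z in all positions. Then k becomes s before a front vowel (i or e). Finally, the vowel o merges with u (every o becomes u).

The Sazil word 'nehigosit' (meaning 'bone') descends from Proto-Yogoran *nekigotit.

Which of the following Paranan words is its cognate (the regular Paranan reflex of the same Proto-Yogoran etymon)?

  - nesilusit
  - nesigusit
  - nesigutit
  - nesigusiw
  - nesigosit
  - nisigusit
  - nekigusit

nesigusit

Paranan: *nekigotit > nekigosit > nesigosit > nesigusit  (by palatalisation, palatalisation, vowel merger)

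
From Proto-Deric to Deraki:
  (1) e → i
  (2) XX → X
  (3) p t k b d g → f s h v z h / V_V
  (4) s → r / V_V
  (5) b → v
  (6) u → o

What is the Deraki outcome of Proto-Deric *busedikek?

Deraki: *busedikek
  busedikek → busidikik   [vowel merger]
  busidikik (rule 2 does not apply)
  busidikik → busizihik   [intervocalic lenition]
  busizihik → burizihik   [rhotacism]
  burizihik → vurizihik   [unconditioned shift]
  vurizihik → vorizihik   [vowel merger]
  giving Deraki vorizihik.

vorizihik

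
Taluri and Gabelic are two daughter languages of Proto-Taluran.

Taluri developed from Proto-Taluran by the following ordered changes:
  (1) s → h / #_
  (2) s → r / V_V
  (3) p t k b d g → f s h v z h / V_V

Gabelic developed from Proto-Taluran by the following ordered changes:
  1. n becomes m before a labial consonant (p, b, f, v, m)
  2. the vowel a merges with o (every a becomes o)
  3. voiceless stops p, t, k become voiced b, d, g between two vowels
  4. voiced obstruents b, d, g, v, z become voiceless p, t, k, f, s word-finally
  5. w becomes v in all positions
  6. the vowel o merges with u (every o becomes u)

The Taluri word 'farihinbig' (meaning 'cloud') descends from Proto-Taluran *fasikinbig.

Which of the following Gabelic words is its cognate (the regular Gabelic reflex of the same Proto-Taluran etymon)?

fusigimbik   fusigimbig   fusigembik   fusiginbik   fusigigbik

Gabelic: *fasikinbig > fasikimbig > fosikimbig > fosigimbig > fosigimbik > fusigimbik  (by nasal place assimilation, vowel merger, intervocalic voicing, final devoicing, vowel merger)
Among the options, 'fusigimbik' alone shows every Gabelic change applied in order.

fusigimbik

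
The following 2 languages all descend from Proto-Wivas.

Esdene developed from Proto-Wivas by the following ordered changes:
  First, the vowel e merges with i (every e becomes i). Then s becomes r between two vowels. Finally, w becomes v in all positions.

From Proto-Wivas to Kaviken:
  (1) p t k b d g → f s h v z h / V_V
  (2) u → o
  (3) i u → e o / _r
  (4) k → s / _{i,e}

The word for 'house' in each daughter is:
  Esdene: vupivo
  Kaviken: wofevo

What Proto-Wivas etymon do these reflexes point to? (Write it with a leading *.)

*wupevo

Position 3: Esdene has p, Kaviken has f. Esdene preserves p here (none of its changes turn any other segment into p), so the proto-segment is *p.
Position 4: Esdene has i, Kaviken has e. Taking the neighbouring segments as reconstructed: Esdene i could go back to *e or *i; Kaviken e can only go back to *e — the one source consistent with every daughter is *e.
Continuing position by position gives *wupevo; check it forward:
Esdene: *wupevo > wupivo > vupivo  (by vowel merger, unconditioned shift)
Kaviken: start from *wupevo.
  rule 1 (intervocalic lenition): wupevo → wufevo
  rule 2 (vowel merger): wufevo → wofevo
  rule 3: no change — wofevo
  rule 4: no change — wofevo
  ⇒ Kaviken wofevo
*wupevo is the unique common source.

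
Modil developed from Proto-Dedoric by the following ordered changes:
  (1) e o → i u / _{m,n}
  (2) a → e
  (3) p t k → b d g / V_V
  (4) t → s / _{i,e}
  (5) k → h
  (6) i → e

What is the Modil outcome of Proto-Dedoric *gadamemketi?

Modil: start from *gadamemketi.
  rule 1 (pre-nasal raising): gadamemketi → gadamimketi
  rule 2 (vowel merger): gadamimketi → gedemimketi
  rule 3 (intervocalic voicing): gedemimketi → gedemimkedi
  rule 4: no change — gedemimkedi
  rule 5 (unconditioned shift): gedemimkedi → gedemimhedi
  rule 6 (vowel merger): gedemimhedi → gedememhede
  ⇒ Modil gedememhede

gedememhede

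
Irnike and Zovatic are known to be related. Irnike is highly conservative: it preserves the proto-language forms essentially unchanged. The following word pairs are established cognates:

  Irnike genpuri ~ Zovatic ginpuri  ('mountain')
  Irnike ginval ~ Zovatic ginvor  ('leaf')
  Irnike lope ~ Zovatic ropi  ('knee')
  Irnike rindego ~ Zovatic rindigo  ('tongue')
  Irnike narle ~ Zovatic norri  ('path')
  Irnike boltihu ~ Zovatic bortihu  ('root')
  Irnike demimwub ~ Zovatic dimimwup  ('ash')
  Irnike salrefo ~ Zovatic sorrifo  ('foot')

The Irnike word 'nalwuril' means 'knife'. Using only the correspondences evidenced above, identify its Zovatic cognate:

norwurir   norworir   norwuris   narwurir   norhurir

norwurir

ginval ~ ginvor, salrefo ~ sorrifo — Irnike a corresponds to Zovatic o after a consonant, before a consonant other than r, m, n, p, b, f, v.
boltihu ~ bortihu — Irnike l corresponds to Zovatic r after a vowel, before a consonant other than r, m, n, p, b, f, v.
ginval ~ ginvor — Irnike l corresponds to Zovatic r word-finally.
Applying these to Irnike 'nalwuril':
  nalwuril → nolwuril   (a→o after a consonant, before a consonant other than r, m, n, p, b, f, v)
  nolwuril → norwuril   (l→r after a vowel, before a consonant other than r, m, n, p, b, f, v)
  norwuril → norwurir   (l→r word-finally)
So the Zovatic cognate is 'norwurir'.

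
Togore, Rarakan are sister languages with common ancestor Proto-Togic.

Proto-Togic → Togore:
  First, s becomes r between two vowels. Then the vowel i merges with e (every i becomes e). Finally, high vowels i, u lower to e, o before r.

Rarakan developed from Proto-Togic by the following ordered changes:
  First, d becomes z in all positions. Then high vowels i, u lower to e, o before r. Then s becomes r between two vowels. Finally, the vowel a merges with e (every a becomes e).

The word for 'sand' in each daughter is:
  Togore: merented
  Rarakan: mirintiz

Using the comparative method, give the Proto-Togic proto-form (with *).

*misintid

Position 8: Togore has d, Rarakan has z. Togore preserves d here (none of its changes turn any other segment into d), so the proto-segment is *d.
Position 2: Togore has e, Rarakan has i. Rarakan preserves i here (none of its changes turn any other segment into i), so the proto-segment is *i.
Position 7: Togore has e, Rarakan has i. Rarakan preserves i here (none of its changes turn any other segment into i), so the proto-segment is *i.
Continuing position by position gives *misintid; check it forward:
Togore: start from *misintid.
  rule 1 (rhotacism): misintid → mirintid
  rule 2 (vowel merger): mirintid → merented
  rule 3: no change — merented
  ⇒ Togore merented
Rarakan: *misintid > misintiz > mirintiz  (by unconditioned shift, rhotacism)
*misintid is the unique common source.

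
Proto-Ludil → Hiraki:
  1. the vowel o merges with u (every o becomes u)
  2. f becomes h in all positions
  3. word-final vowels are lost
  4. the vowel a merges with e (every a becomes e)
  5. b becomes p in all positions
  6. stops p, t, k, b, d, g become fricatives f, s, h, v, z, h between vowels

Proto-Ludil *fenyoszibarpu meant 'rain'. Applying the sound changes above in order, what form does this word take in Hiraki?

Hiraki: start from *fenyoszibarpu.
  rule 1 (vowel merger): fenyoszibarpu → fenyuszibarpu
  rule 2 (unconditioned shift): fenyuszibarpu → henyuszibarpu
  rule 3 (apocope): henyuszibarpu → henyuszibarp
  rule 4 (vowel merger): henyuszibarp → henyusziberp
  rule 5 (unconditioned shift): henyusziberp → henyusziperp
  rule 6 (intervocalic lenition): henyusziperp → henyusziferp
  ⇒ Hiraki henyusziferp

henyusziferp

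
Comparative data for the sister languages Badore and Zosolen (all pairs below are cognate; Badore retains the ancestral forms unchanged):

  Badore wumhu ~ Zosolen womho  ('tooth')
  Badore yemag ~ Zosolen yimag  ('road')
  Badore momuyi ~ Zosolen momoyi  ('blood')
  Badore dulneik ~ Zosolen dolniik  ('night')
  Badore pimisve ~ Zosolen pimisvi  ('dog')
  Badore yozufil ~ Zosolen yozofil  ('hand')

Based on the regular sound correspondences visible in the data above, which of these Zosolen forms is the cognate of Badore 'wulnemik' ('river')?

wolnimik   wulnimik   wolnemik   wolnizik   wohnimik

wolnimik

momuyi ~ momoyi, dulneik ~ dolniik — Badore u corresponds to Zosolen o after a consonant, before a consonant other than r, m, n, p, b, f, v.
yemag ~ yimag — Badore e corresponds to Zosolen i after a consonant, before a nasal.
Applying these to Badore 'wulnemik':
  wulnemik → wolnemik   (u→o after a consonant, before a consonant other than r, m, n, p, b, f, v)
  wolnemik → wolnimik   (e→i after a consonant, before a nasal)
So the Zosolen cognate is 'wolnimik'.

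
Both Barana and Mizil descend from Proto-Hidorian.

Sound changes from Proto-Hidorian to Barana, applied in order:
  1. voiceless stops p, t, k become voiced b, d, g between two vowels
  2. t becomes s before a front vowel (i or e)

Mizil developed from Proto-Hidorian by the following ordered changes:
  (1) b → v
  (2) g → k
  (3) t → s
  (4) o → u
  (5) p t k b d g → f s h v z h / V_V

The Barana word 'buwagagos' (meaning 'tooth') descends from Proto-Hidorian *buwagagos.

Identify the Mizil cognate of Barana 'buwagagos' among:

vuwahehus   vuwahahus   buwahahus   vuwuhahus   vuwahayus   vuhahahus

Mizil: *buwagagos
  buwagagos → vuwagagos   [unconditioned shift]
  vuwagagos → vuwakakos   [unconditioned shift]
  vuwakakos (rule 3 does not apply)
  vuwakakos → vuwakakus   [vowel merger]
  vuwakakus → vuwahahus   [intervocalic lenition]
  giving Mizil vuwahahus.

vuwahahus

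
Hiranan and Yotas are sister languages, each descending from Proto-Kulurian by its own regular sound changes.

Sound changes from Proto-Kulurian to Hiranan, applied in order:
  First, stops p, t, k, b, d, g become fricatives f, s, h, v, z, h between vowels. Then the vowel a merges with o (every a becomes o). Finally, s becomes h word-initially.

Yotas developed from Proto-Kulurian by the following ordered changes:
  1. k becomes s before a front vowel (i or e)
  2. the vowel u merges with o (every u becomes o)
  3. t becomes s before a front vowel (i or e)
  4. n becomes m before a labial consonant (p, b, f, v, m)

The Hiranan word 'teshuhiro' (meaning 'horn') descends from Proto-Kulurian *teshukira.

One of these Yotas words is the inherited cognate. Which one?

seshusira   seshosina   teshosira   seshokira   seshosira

seshosira

Yotas: *teshukira
  teshukira → teshusira   [palatalisation]
  teshusira → teshosira   [vowel merger]
  teshosira → seshosira   [palatalisation]
  seshosira (rule 4 does not apply)
  giving Yotas seshosira.
The other candidates each miss or misapply at least one Yotas change.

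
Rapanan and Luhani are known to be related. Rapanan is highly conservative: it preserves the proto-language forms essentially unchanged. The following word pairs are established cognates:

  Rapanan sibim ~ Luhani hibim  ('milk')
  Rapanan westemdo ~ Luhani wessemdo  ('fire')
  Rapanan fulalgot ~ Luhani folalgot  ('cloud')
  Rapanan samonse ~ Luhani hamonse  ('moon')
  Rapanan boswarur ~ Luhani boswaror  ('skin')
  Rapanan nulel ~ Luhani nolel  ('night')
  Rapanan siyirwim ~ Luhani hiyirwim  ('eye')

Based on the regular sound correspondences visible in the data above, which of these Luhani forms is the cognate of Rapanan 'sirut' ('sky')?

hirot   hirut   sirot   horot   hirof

hirot

sibim ~ hibim, siyirwim ~ hiyirwim — Rapanan s corresponds to Luhani h word-initially before a front vowel.
fulalgot ~ folalgot, nulel ~ nolel — Rapanan u corresponds to Luhani o after a consonant, before a consonant other than r, m, n, p, b, f, v.
Applying these to Rapanan 'sirut':
  sirut → hirut   (s→h word-initially before a front vowel)
  hirut → hirot   (u→o after a consonant, before a consonant other than r, m, n, p, b, f, v)
So the Luhani cognate is 'hirot'.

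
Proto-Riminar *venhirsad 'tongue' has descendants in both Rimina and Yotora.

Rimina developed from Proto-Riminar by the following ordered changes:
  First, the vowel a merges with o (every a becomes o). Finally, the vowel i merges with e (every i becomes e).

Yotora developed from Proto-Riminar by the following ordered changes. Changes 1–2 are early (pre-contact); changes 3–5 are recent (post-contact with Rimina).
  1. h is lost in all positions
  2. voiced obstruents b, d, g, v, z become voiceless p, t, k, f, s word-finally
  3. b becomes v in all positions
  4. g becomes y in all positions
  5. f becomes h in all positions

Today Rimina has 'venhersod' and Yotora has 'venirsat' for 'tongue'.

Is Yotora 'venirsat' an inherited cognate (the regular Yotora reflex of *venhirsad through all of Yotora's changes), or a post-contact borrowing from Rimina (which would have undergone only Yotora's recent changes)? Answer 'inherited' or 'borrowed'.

inherited

If inherited, *venhirsad would pass through all of Yotora's changes:
Yotora: *venhirsad
  venhirsad → venirsad   [h-loss]
  venirsad → venirsat   [final devoicing]
  venirsat (rule 3 does not apply)
  venirsat (rule 4 does not apply)
  venirsat (rule 5 does not apply)
  giving Yotora venirsat.
If borrowed from Rimina 'venhersod' after the early changes, it would undergo only the recent ones:
  rule 3 (unconditioned shift): no change (venhersod)
  rule 4 (unconditioned shift): no change (venhersod)
  rule 5 (unconditioned shift): no change (venhersod)
  ⇒ as a loan: venhersod
Yotora 'venirsat' matches the inherited outcome exactly, so it is an inherited cognate, not a loan.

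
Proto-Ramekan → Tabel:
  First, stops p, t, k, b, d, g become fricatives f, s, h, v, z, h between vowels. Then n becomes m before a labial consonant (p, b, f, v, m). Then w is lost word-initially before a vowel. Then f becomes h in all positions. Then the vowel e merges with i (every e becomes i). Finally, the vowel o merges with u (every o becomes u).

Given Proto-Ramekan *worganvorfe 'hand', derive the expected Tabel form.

Tabel: *worganvorfe
  worganvorfe (rule 1 does not apply)
  worganvorfe → worgamvorfe   [nasal place assimilation]
  worgamvorfe → orgamvorfe   [glide loss]
  orgamvorfe → orgamvorhe   [unconditioned shift]
  orgamvorhe → orgamvorhi   [vowel merger]
  orgamvorhi → urgamvurhi   [vowel merger]
  giving Tabel urgamvurhi.

urgamvurhi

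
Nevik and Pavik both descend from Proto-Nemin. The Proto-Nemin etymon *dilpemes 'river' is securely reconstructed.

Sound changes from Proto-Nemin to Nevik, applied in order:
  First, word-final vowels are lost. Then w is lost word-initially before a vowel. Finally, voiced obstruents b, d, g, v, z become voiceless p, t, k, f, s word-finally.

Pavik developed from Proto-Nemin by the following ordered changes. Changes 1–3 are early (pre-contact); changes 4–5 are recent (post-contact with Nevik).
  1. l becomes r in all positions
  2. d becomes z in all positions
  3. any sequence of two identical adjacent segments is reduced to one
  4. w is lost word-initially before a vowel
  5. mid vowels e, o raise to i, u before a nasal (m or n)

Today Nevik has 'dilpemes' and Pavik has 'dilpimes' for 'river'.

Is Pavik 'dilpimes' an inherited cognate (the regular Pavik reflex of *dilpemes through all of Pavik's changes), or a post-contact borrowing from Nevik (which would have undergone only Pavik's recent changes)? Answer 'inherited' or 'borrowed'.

borrowed

If inherited, *dilpemes would pass through all of Pavik's changes:
Pavik: start from *dilpemes.
  rule 1 (unconditioned shift): dilpemes → dirpemes
  rule 2 (unconditioned shift): dirpemes → zirpemes
  rule 3: no change — zirpemes
  rule 4: no change — zirpemes
  rule 5 (pre-nasal raising): zirpemes → zirpimes
  ⇒ Pavik zirpimes
If borrowed from Nevik 'dilpemes' after the early changes, it would undergo only the recent ones:
  rule 4 (glide loss): no change (dilpemes)
  rule 5 (pre-nasal raising): dilpemes → dilpimes
  ⇒ as a loan: dilpimes
Pavik 'dilpimes' matches the loan outcome 'dilpimes', not the inherited 'zirpimes' — it skipped the early Pavik changes, so it was borrowed from Nevik.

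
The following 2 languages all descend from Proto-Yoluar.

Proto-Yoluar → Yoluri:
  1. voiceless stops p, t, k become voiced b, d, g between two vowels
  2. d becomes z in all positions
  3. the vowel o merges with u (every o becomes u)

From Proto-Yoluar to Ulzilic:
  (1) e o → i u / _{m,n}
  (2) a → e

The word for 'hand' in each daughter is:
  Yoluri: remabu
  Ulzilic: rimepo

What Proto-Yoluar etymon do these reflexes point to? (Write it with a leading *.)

*remapo

Position 2: Yoluri has e, Ulzilic has i. Yoluri preserves e here (none of its changes turn any other segment into e), so the proto-segment is *e.
Position 4: Yoluri has a, Ulzilic has e. Yoluri preserves a here (none of its changes turn any other segment into a), so the proto-segment is *a.
This points to *remapo. Verify forward in each daughter:
Yoluri: *remapo > remabo > remabu  (by intervocalic voicing, vowel merger)
Ulzilic: *remapo
  remapo → rimapo   [pre-nasal raising]
  rimapo → rimepo   [vowel merger]
  giving Ulzilic rimepo.
No other proto-form is consistent with every reflex, so the reconstruction is *remapo.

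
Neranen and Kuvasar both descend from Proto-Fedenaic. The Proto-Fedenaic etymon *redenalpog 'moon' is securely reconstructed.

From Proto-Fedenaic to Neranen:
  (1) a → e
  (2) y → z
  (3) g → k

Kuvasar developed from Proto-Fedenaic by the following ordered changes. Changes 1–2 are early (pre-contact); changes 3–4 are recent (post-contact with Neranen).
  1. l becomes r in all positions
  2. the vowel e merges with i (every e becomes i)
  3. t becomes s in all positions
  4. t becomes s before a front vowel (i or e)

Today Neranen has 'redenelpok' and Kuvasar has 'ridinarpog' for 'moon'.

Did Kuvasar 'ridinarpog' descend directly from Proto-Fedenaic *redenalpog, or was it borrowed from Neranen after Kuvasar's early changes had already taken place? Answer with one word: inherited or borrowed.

If inherited, *redenalpog would pass through all of Kuvasar's changes:
Kuvasar: *redenalpog > redenarpog > ridinarpog  (by unconditioned shift, vowel merger)
If borrowed from Neranen 'redenelpok' after the early changes, it would undergo only the recent ones:
  rule 3 (unconditioned shift): no change (redenelpok)
  rule 4 (palatalisation): no change (redenelpok)
  ⇒ as a loan: redenelpok
Kuvasar 'ridinarpog' matches the inherited outcome exactly, so it is an inherited cognate, not a loan.

inherited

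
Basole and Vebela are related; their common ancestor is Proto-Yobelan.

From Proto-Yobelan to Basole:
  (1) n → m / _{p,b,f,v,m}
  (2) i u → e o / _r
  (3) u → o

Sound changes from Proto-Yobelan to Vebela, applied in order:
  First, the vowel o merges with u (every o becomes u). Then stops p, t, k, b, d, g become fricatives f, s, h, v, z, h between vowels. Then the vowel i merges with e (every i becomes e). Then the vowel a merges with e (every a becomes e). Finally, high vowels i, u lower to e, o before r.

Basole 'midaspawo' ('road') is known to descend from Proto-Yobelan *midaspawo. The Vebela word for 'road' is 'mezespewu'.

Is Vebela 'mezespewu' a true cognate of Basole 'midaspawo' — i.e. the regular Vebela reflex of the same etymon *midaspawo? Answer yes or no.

Derive the expected Vebela reflex of *midaspawo:
Vebela: start from *midaspawo.
  rule 1 (vowel merger): midaspawo → midaspawu
  rule 2 (intervocalic lenition): midaspawu → mizaspawu
  rule 3 (vowel merger): mizaspawu → mezaspawu
  rule 4 (vowel merger): mezaspawu → mezespewu
  rule 5: no change — mezespewu
  ⇒ Vebela mezespewu
Vebela 'mezespewu' matches the regular reflex exactly, so the pair is cognate.

yes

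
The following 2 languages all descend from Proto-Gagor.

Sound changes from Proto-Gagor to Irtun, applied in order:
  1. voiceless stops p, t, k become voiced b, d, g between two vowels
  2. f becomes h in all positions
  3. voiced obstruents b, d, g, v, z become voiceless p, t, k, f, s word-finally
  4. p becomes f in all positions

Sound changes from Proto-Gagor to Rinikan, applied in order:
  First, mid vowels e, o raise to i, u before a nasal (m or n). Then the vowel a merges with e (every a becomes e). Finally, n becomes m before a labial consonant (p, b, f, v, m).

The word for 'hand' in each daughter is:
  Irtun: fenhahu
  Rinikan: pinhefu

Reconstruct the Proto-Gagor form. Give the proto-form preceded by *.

*penhafu

Position 2: Irtun has e, Rinikan has i. Irtun preserves e here (none of its changes turn any other segment into e), so the proto-segment is *e.
Position 5: Irtun has a, Rinikan has e. Irtun preserves a here (none of its changes turn any other segment into a), so the proto-segment is *a.
Position 1: Irtun has f, Rinikan has p. Rinikan preserves p here (none of its changes turn any other segment into p), so the proto-segment is *p.
Verify the candidate proto-form against each daughter:
Irtun: *penhafu
  penhafu (rule 1 does not apply)
  penhafu → penhahu   [unconditioned shift]
  penhahu (rule 3 does not apply)
  penhahu → fenhahu   [unconditioned shift]
  giving Irtun fenhahu.
Rinikan: *penhafu
  penhafu → pinhafu   [pre-nasal raising]
  pinhafu → pinhefu   [vowel merger]
  pinhefu (rule 3 does not apply)
  giving Rinikan pinhefu.
Only *penhafu yields all of Irtun fenhahu, Rinikan pinhefu.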